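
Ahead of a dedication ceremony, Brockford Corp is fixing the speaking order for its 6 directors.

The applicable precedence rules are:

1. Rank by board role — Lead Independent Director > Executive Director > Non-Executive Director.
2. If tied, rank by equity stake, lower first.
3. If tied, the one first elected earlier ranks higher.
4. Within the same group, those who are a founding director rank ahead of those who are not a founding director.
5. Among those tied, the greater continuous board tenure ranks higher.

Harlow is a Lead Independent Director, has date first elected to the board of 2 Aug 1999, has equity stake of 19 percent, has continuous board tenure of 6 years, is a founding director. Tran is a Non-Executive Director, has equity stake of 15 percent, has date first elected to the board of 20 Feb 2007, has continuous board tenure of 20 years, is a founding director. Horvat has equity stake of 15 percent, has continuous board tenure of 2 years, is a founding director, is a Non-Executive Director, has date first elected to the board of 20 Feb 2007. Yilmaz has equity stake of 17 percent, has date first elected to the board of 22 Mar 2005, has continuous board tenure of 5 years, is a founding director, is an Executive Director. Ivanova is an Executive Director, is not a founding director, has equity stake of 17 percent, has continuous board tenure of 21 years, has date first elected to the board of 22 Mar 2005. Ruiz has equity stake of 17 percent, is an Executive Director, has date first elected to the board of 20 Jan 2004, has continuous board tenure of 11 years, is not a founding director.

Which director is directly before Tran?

By board role: Harlow (Lead Independent Director); then Ruiz, Yilmaz and Ivanova (Executive Director); then Tran and Horvat (Non-Executive Director).
Ruiz, Yilmaz and Ivanova all have equity stake 17 percent, so the next rule applies.
Among Ruiz, Yilmaz and Ivanova, by date first elected to the board (earlier first): Ruiz (20 Jan 2004) before Yilmaz and Ivanova (22 Mar 2005).
Among Yilmaz and Ivanova, a founding director before not a founding director: Yilmaz (a founding director) before Ivanova (not a founding director).
Tran and Horvat both have equity stake 15 percent, so the next rule applies.
Tran and Horvat both have date first elected to the board 20 Feb 2007, so the next rule applies.
Tran and Horvat are each a founding director, so the next rule applies.
Among Tran and Horvat, by continuous board tenure (higher first): Tran (20 years) before Horvat (2 years).
Order: Harlow, Ruiz, Yilmaz, Ivanova, Tran, Horvat.

Ivanova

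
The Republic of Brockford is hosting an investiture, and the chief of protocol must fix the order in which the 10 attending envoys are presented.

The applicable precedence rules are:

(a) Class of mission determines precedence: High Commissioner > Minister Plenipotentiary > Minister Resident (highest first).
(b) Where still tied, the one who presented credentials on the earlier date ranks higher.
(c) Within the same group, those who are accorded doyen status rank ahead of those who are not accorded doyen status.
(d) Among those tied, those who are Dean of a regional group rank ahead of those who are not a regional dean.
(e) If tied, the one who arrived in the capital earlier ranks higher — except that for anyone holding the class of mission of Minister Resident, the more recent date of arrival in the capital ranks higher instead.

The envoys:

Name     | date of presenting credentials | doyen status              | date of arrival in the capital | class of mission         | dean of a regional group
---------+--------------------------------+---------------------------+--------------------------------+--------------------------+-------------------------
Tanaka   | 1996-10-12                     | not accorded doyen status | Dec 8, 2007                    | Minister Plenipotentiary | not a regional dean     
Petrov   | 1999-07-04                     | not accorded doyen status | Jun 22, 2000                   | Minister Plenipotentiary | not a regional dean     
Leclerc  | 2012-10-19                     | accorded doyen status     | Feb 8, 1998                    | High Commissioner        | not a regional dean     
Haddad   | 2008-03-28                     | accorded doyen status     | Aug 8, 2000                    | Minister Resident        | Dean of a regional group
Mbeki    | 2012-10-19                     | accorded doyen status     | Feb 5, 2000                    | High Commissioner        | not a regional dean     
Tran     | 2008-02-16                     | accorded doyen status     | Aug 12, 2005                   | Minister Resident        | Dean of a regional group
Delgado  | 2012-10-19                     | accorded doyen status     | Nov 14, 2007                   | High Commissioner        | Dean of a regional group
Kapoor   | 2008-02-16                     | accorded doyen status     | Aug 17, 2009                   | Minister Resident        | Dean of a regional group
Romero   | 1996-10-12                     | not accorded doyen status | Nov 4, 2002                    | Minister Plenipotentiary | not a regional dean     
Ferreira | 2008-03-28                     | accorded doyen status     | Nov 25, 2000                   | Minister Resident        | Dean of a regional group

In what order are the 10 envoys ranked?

Delgado, Leclerc, Mbeki, Romero, Tanaka, Petrov, Kapoor, Tran, Ferreira, Haddad

By class of mission: Delgado, Leclerc and Mbeki (High Commissioner); then Romero, Tanaka and Petrov (Minister Plenipotentiary); then Kapoor, Tran, Ferreira and Haddad (Minister Resident).
Delgado, Leclerc and Mbeki all have date of presenting credentials 2012-10-19, so the next rule applies.
Delgado, Leclerc and Mbeki are each accorded doyen status, so the next rule applies.
Among Delgado, Leclerc and Mbeki, Dean of a regional group before not a regional dean: Delgado (Dean of a regional group) before Leclerc and Mbeki (not a regional dean).
Among Leclerc and Mbeki, by date of arrival in the capital (earlier first): Leclerc (Feb 8, 1998) before Mbeki (Feb 5, 2000).
Among Romero, Tanaka and Petrov, by date of presenting credentials (earlier first): Romero and Tanaka (1996-10-12) before Petrov (1999-07-04).
Romero and Tanaka are each not accorded doyen status, so the next rule applies.
Romero and Tanaka are each not a regional dean, so the next rule applies.
Among Romero and Tanaka, by date of arrival in the capital (earlier first): Romero (Nov 4, 2002) before Tanaka (Dec 8, 2007).
Among Kapoor, Tran, Ferreira and Haddad, by date of presenting credentials (earlier first): Kapoor and Tran (2008-02-16) before Ferreira and Haddad (2008-03-28).
Kapoor and Tran are each accorded doyen status, so the next rule applies.
Kapoor and Tran are each Dean of a regional group, so the next rule applies.
Among Kapoor and Tran, by date of arrival in the capital (later first) (reversed rule for this group): Kapoor (Aug 17, 2009) before Tran (Aug 12, 2005).
Ferreira and Haddad are each accorded doyen status, so the next rule applies.
Ferreira and Haddad are each Dean of a regional group, so the next rule applies.
Among Ferreira and Haddad, by date of arrival in the capital (later first) (reversed rule for this group): Ferreira (Nov 25, 2000) before Haddad (Aug 8, 2000).
Full order: Delgado, Leclerc, Mbeki, Romero, Tanaka, Petrov, Kapoor, Tran, Ferreira, Haddad.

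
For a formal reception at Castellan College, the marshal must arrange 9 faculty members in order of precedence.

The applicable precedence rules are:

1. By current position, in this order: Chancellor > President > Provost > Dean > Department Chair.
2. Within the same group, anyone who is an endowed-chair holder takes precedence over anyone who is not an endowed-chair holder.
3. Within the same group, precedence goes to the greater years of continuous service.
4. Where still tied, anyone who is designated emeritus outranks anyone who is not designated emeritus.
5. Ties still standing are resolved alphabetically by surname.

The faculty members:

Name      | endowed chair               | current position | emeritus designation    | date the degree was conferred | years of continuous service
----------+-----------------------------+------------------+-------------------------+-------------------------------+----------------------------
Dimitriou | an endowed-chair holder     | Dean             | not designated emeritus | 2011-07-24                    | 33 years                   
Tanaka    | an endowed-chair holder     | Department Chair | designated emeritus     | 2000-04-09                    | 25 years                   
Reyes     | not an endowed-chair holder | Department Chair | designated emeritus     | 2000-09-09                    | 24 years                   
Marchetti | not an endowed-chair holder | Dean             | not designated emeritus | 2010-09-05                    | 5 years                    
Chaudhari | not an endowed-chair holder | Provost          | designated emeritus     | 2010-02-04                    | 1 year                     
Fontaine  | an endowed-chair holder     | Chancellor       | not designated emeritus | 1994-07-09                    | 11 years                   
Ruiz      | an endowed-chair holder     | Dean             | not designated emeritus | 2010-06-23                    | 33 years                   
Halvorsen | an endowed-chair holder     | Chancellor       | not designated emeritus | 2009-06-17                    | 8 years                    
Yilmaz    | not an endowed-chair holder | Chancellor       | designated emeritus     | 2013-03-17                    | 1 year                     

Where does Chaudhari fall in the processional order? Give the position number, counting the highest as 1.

4

By current position: Fontaine, Halvorsen and Yilmaz (Chancellor); then Chaudhari (Provost); then Dimitriou, Ruiz and Marchetti (Dean); then Tanaka and Reyes (Department Chair).
Among Fontaine, Halvorsen and Yilmaz, an endowed-chair holder before not an endowed-chair holder: Fontaine and Halvorsen (an endowed-chair holder) before Yilmaz (not an endowed-chair holder).
Among Fontaine and Halvorsen, by years of continuous service (higher first): Fontaine (11 years) before Halvorsen (8 years).
Among Dimitriou, Ruiz and Marchetti, an endowed-chair holder before not an endowed-chair holder: Dimitriou and Ruiz (an endowed-chair holder) before Marchetti (not an endowed-chair holder).
Dimitriou and Ruiz both have years of continuous service 33 years, so the next rule applies.
Dimitriou and Ruiz are each not designated emeritus, so the next rule applies.
Among Dimitriou and Ruiz, alphabetically by surname: Dimitriou before Ruiz.
Among Tanaka and Reyes, an endowed-chair holder before not an endowed-chair holder: Tanaka (an endowed-chair holder) before Reyes (not an endowed-chair holder).
Order: Fontaine, Halvorsen, Yilmaz, Chaudhari, Dimitriou, Ruiz, Marchetti, Tanaka, Reyes. So position 4.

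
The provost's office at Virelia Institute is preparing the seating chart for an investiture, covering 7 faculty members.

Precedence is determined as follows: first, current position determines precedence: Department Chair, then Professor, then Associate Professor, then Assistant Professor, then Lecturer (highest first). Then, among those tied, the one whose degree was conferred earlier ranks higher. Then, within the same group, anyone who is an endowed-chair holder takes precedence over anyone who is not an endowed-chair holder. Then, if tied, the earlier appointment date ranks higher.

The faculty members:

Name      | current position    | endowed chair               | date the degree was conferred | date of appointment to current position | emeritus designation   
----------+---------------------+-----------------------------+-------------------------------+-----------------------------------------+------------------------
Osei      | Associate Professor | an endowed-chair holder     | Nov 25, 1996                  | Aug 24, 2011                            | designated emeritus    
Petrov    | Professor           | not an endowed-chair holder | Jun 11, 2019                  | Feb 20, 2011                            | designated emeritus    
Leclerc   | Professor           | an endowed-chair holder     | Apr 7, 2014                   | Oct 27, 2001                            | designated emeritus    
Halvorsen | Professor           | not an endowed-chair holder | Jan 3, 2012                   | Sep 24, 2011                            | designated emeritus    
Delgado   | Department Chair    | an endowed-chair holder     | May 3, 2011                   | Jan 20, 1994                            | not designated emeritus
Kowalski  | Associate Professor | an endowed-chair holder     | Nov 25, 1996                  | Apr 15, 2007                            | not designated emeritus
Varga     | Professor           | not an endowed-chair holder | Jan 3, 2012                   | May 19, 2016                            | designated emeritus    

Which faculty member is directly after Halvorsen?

Varga

By current position: Delgado (Department Chair); then Halvorsen, Varga, Leclerc and Petrov (Professor); then Kowalski and Osei (Associate Professor).
Among Halvorsen, Varga, Leclerc and Petrov, by date the degree was conferred (earlier first): Halvorsen and Varga (Jan 3, 2012) before Leclerc (Apr 7, 2014) before Petrov (Jun 11, 2019).
Halvorsen and Varga are each not an endowed-chair holder, so the next rule applies.
Among Halvorsen and Varga, by date of appointment to current position (earlier first): Halvorsen (Sep 24, 2011) before Varga (May 19, 2016).
Kowalski and Osei both have date the degree was conferred Nov 25, 1996, so the next rule applies.
Kowalski and Osei are each an endowed-chair holder, so the next rule applies.
Among Kowalski and Osei, by date of appointment to current position (earlier first): Kowalski (Apr 15, 2007) before Osei (Aug 24, 2011).
Order: Delgado, Halvorsen, Varga, Leclerc, Petrov, Kowalski, Osei.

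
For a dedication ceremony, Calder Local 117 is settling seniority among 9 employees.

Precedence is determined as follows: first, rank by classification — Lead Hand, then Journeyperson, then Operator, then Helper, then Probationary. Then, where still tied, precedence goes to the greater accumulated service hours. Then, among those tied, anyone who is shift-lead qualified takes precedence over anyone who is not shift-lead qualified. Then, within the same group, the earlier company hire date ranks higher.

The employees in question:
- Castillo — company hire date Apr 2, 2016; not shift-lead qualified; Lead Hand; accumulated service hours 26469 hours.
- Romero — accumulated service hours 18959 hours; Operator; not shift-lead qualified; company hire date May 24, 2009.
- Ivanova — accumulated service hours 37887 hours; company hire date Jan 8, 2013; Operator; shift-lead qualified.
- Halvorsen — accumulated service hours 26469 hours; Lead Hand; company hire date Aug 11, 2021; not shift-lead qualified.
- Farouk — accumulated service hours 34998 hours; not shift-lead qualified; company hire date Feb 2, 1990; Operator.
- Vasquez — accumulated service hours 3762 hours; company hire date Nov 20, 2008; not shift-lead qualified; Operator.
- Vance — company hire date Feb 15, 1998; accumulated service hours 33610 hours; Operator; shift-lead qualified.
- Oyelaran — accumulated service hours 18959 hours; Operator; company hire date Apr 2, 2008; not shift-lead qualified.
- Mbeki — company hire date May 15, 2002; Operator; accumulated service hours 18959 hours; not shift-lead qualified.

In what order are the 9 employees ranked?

By classification: Castillo and Halvorsen (Lead Hand); then Ivanova, Farouk, Vance, Mbeki, Oyelaran, Romero and Vasquez (Operator).
Castillo and Halvorsen both have accumulated service hours 26469 hours, so the next rule applies.
Castillo and Halvorsen are each not shift-lead qualified, so the next rule applies.
Among Castillo and Halvorsen, by company hire date (earlier first): Castillo (Apr 2, 2016) before Halvorsen (Aug 11, 2021).
Among Ivanova, Farouk, Vance, Mbeki, Oyelaran, Romero and Vasquez, by accumulated service hours (higher first): Ivanova (37887 hours) before Farouk (34998 hours) before Vance (33610 hours) before Mbeki, Oyelaran and Romero (18959 hours) before Vasquez (3762 hours).
Mbeki, Oyelaran and Romero are each not shift-lead qualified, so the next rule applies.
Among Mbeki, Oyelaran and Romero, by company hire date (earlier first): Mbeki (May 15, 2002) before Oyelaran (Apr 2, 2008) before Romero (May 24, 2009).
Full order: Castillo, Halvorsen, Ivanova, Farouk, Vance, Mbeki, Oyelaran, Romero, Vasquez.

Castillo, Halvorsen, Ivanova, Farouk, Vance, Mbeki, Oyelaran, Romero, Vasquez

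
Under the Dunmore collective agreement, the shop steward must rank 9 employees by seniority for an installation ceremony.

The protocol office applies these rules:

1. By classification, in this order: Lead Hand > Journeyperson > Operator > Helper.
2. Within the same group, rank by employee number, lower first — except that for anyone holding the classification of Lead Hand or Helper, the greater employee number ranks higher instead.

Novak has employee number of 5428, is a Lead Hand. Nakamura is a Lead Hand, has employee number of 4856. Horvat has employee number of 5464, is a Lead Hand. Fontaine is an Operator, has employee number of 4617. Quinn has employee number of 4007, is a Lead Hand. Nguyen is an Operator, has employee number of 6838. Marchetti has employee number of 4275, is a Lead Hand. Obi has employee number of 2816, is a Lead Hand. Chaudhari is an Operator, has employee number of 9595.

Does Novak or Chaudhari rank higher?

Novak

By classification: Horvat, Novak, Nakamura, Marchetti, Quinn and Obi (Lead Hand); then Fontaine, Nguyen and Chaudhari (Operator).
Among Horvat, Novak, Nakamura, Marchetti, Quinn and Obi, by employee number (higher first) (reversed rule for this group): Horvat (5464) before Novak (5428) before Nakamura (4856) before Marchetti (4275) before Quinn (4007) before Obi (2816).
Among Fontaine, Nguyen and Chaudhari, by employee number (lower first): Fontaine (4617) before Nguyen (6838) before Chaudhari (9595).
So Novak takes precedence.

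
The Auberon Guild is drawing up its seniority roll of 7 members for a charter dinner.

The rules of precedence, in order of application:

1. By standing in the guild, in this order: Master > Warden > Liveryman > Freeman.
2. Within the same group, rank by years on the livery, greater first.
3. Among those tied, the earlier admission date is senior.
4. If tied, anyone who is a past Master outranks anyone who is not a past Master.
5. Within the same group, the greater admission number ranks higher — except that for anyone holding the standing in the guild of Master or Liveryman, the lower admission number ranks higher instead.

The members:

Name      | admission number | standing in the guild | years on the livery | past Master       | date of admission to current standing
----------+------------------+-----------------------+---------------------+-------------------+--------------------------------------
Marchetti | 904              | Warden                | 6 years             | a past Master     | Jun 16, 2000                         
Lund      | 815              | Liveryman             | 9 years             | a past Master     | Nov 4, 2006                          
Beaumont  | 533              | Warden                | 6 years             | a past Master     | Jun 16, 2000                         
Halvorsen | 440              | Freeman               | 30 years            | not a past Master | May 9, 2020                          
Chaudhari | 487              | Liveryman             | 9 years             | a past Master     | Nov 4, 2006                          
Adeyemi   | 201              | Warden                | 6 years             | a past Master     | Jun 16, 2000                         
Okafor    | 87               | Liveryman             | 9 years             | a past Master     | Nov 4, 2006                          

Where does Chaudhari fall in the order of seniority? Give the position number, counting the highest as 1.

By standing in the guild: Marchetti, Beaumont and Adeyemi (Warden); then Okafor, Chaudhari and Lund (Liveryman); then Halvorsen (Freeman).
Marchetti, Beaumont and Adeyemi all have years on the livery 6 years, so the next rule applies.
Marchetti, Beaumont and Adeyemi all have date of admission to current standing Jun 16, 2000, so the next rule applies.
Marchetti, Beaumont and Adeyemi are each a past Master, so the next rule applies.
Among Marchetti, Beaumont and Adeyemi, by admission number (higher first): Marchetti (904) before Beaumont (533) before Adeyemi (201).
Okafor, Chaudhari and Lund all have years on the livery 9 years, so the next rule applies.
Okafor, Chaudhari and Lund all have date of admission to current standing Nov 4, 2006, so the next rule applies.
Okafor, Chaudhari and Lund are each a past Master, so the next rule applies.
Among Okafor, Chaudhari and Lund, by admission number (lower first) (reversed rule for this group): Okafor (87) before Chaudhari (487) before Lund (815).
Order: Marchetti, Beaumont, Adeyemi, Okafor, Chaudhari, Lund, Halvorsen. So position 5.

5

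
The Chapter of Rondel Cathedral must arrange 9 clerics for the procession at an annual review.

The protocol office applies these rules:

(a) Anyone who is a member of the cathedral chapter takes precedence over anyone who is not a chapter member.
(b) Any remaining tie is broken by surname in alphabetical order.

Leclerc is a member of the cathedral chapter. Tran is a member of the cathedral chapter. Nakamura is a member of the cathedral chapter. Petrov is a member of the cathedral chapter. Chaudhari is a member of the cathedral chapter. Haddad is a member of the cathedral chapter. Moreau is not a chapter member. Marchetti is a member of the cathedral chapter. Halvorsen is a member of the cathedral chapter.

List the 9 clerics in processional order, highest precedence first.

By the first rule: Chaudhari, Haddad, Halvorsen, Leclerc, Marchetti, Nakamura, Petrov and Tran (each a member of the cathedral chapter); then Moreau (not a chapter member).
Among Chaudhari, Haddad, Halvorsen, Leclerc, Marchetti, Nakamura, Petrov and Tran, alphabetically by surname: Chaudhari before Haddad before Halvorsen before Leclerc before Marchetti before Nakamura before Petrov before Tran.
Full order: Chaudhari, Haddad, Halvorsen, Leclerc, Marchetti, Nakamura, Petrov, Tran, Moreau.

Chaudhari, Haddad, Halvorsen, Leclerc, Marchetti, Nakamura, Petrov, Tran, Moreau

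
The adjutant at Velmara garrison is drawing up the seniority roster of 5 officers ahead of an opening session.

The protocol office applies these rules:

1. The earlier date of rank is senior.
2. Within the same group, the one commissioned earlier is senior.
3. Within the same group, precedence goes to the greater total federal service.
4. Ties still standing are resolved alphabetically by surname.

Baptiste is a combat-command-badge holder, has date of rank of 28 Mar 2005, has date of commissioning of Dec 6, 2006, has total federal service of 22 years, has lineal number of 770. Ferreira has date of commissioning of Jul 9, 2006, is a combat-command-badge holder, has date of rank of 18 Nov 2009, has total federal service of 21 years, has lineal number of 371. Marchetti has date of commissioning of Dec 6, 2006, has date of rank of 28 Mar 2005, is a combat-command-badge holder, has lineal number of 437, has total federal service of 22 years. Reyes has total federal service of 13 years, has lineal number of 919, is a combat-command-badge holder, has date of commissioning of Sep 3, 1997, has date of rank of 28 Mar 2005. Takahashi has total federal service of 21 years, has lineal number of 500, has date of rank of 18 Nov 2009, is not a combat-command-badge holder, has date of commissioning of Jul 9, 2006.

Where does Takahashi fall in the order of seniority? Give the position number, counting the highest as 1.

By date of rank (earlier first): Reyes, Baptiste and Marchetti (each 28 Mar 2005); then Ferreira and Takahashi (both 18 Nov 2009).
Among Reyes, Baptiste and Marchetti, by date of commissioning (earlier first): Reyes (Sep 3, 1997) before Baptiste and Marchetti (Dec 6, 2006).
Baptiste and Marchetti both have total federal service 22 years, so the next rule applies.
Among Baptiste and Marchetti, alphabetically by surname: Baptiste before Marchetti.
Ferreira and Takahashi both have date of commissioning Jul 9, 2006, so the next rule applies.
Ferreira and Takahashi both have total federal service 21 years, so the next rule applies.
Among Ferreira and Takahashi, alphabetically by surname: Ferreira before Takahashi.
Order: Reyes, Baptiste, Marchetti, Ferreira, Takahashi. So position 5.

5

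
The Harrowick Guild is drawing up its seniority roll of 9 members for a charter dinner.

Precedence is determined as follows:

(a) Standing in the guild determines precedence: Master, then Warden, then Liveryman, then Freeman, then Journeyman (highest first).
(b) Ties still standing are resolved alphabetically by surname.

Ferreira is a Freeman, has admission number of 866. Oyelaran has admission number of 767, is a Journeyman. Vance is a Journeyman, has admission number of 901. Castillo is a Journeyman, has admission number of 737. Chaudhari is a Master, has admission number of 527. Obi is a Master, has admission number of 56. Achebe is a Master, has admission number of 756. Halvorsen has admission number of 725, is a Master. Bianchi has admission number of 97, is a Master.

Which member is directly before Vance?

Oyelaran

By standing in the guild: Achebe, Bianchi, Chaudhari, Halvorsen and Obi (Master); then Ferreira (Freeman); then Castillo, Oyelaran and Vance (Journeyman).
Among Achebe, Bianchi, Chaudhari, Halvorsen and Obi, alphabetically by surname: Achebe before Bianchi before Chaudhari before Halvorsen before Obi.
Among Castillo, Oyelaran and Vance, alphabetically by surname: Castillo before Oyelaran before Vance.
Order: Achebe, Bianchi, Chaudhari, Halvorsen, Obi, Ferreira, Castillo, Oyelaran, Vance.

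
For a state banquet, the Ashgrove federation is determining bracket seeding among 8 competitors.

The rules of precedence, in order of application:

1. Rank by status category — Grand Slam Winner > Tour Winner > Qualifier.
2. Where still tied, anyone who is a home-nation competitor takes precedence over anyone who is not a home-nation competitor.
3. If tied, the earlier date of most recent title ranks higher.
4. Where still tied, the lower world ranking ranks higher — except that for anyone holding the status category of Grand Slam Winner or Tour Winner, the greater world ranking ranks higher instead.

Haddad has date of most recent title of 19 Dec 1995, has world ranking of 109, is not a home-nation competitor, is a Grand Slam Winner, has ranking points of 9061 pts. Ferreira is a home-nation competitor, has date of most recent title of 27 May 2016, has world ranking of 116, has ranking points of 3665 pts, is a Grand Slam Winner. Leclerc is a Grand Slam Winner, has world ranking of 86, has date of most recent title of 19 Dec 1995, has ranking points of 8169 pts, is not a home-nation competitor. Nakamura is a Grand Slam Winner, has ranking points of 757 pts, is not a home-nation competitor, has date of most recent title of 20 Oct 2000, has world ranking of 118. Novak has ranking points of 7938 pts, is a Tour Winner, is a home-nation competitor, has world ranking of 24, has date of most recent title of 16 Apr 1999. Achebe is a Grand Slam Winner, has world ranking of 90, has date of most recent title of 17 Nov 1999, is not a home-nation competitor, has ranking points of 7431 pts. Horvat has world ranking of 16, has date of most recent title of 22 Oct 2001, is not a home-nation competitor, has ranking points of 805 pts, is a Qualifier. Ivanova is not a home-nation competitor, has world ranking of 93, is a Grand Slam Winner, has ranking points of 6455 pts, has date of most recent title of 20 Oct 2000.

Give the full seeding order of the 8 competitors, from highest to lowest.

Ferreira, Haddad, Leclerc, Achebe, Nakamura, Ivanova, Novak, Horvat

By status category: Ferreira, Haddad, Leclerc, Achebe, Nakamura and Ivanova (Grand Slam Winner); then Novak (Tour Winner); then Horvat (Qualifier).
Among Ferreira, Haddad, Leclerc, Achebe, Nakamura and Ivanova, a home-nation competitor before not a home-nation competitor: Ferreira (a home-nation competitor) before Haddad, Leclerc, Achebe, Nakamura and Ivanova (not a home-nation competitor).
Among Haddad, Leclerc, Achebe, Nakamura and Ivanova, by date of most recent title (earlier first): Haddad and Leclerc (19 Dec 1995) before Achebe (17 Nov 1999) before Nakamura and Ivanova (20 Oct 2000).
Among Haddad and Leclerc, by world ranking (higher first) (reversed rule for this group): Haddad (109) before Leclerc (86).
Among Nakamura and Ivanova, by world ranking (higher first) (reversed rule for this group): Nakamura (118) before Ivanova (93).
Full order: Ferreira, Haddad, Leclerc, Achebe, Nakamura, Ivanova, Novak, Horvat.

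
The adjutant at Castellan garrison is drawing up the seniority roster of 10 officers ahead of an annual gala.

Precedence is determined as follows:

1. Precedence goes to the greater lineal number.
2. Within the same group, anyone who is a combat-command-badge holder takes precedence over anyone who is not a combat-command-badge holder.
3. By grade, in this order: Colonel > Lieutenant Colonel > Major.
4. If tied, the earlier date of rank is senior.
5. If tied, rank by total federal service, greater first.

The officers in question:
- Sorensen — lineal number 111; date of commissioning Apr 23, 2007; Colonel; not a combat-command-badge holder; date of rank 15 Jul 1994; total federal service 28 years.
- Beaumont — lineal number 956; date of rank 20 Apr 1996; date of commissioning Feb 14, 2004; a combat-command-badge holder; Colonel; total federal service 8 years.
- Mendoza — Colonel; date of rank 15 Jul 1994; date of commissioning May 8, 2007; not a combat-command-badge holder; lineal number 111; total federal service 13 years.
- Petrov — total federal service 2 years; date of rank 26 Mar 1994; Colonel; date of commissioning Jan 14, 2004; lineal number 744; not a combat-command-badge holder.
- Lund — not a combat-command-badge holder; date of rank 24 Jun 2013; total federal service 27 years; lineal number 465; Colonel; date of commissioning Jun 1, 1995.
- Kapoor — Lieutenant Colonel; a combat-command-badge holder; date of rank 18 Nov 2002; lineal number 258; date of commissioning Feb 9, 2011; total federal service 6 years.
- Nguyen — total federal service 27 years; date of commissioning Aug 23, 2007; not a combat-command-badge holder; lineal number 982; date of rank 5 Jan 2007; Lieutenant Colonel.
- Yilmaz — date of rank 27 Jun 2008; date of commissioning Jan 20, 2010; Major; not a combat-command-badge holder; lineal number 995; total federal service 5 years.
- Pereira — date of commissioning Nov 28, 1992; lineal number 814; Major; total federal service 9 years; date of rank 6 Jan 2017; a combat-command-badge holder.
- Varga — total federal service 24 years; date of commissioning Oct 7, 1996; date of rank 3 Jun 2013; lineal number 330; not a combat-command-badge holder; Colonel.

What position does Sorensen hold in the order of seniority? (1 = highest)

9

By lineal number (higher first): Yilmaz (995); then Nguyen (982); then Beaumont (956); then Pereira (814); then Petrov (744); then Lund (465); then Varga (330); then Kapoor (258); then Sorensen and Mendoza (both 111).
Sorensen and Mendoza are each not a combat-command-badge holder, so the next rule applies.
Sorensen and Mendoza are each Colonel, so the next rule applies.
Sorensen and Mendoza both have date of rank 15 Jul 1994, so the next rule applies.
Among Sorensen and Mendoza, by total federal service (higher first): Sorensen (28 years) before Mendoza (13 years).
Order: Yilmaz, Nguyen, Beaumont, Pereira, Petrov, Lund, Varga, Kapoor, Sorensen, Mendoza. So position 9.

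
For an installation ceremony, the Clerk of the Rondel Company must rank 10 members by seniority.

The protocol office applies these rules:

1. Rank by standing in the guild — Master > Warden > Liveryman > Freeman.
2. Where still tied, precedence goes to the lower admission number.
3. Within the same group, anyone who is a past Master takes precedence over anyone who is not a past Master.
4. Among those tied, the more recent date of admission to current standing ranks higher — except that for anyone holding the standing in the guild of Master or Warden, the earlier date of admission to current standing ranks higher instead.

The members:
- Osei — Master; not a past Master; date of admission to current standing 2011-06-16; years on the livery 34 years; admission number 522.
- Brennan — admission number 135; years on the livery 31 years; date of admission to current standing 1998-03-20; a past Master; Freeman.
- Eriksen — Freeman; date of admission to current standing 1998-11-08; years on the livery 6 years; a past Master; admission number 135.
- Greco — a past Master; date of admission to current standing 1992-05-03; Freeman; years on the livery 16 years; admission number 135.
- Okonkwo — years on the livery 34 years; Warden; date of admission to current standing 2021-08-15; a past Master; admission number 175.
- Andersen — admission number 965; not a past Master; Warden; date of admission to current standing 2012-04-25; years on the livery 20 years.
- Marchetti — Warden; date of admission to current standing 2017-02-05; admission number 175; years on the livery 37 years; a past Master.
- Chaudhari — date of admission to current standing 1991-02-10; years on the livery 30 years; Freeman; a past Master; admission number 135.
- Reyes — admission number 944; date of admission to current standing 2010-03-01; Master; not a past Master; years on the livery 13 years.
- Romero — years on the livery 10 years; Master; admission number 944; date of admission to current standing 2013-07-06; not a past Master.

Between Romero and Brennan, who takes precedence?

By standing in the guild: Osei, Reyes and Romero (Master); then Marchetti, Okonkwo and Andersen (Warden); then Eriksen, Brennan, Greco and Chaudhari (Freeman).
Among Osei, Reyes and Romero, by admission number (lower first): Osei (522) before Reyes and Romero (944).
Reyes and Romero are each not a past Master, so the next rule applies.
Among Reyes and Romero, by date of admission to current standing (earlier first) (reversed rule for this group): Reyes (2010-03-01) before Romero (2013-07-06).
Among Marchetti, Okonkwo and Andersen, by admission number (lower first): Marchetti and Okonkwo (175) before Andersen (965).
Marchetti and Okonkwo are each a past Master, so the next rule applies.
Among Marchetti and Okonkwo, by date of admission to current standing (earlier first) (reversed rule for this group): Marchetti (2017-02-05) before Okonkwo (2021-08-15).
Eriksen, Brennan, Greco and Chaudhari all have admission number 135, so the next rule applies.
Eriksen, Brennan, Greco and Chaudhari are each a past Master, so the next rule applies.
Among Eriksen, Brennan, Greco and Chaudhari, by date of admission to current standing (later first): Eriksen (1998-11-08) before Brennan (1998-03-20) before Greco (1992-05-03) before Chaudhari (1991-02-10).
So Romero takes precedence.

Romero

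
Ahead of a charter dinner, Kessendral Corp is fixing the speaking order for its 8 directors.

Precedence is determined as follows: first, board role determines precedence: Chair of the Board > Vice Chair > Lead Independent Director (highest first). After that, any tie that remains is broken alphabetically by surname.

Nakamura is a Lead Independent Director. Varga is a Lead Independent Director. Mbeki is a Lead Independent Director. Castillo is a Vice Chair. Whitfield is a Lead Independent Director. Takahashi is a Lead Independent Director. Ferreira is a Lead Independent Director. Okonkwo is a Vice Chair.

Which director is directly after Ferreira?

Mbeki

By board role: Castillo and Okonkwo (Vice Chair); then Ferreira, Mbeki, Nakamura, Takahashi, Varga and Whitfield (Lead Independent Director).
Among Castillo and Okonkwo, alphabetically by surname: Castillo before Okonkwo.
Among Ferreira, Mbeki, Nakamura, Takahashi, Varga and Whitfield, alphabetically by surname: Ferreira before Mbeki before Nakamura before Takahashi before Varga before Whitfield.
Order: Castillo, Okonkwo, Ferreira, Mbeki, Nakamura, Takahashi, Varga, Whitfield.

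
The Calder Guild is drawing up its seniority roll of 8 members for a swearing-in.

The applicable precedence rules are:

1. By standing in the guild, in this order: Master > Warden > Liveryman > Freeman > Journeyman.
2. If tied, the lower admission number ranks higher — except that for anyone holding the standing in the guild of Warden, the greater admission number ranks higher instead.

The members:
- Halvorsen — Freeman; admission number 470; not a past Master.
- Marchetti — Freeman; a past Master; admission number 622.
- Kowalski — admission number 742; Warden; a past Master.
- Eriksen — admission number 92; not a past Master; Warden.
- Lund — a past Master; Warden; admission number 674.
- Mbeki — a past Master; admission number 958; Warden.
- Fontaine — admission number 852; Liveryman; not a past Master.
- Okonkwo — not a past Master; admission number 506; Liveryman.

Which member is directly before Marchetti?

Halvorsen

By standing in the guild: Mbeki, Kowalski, Lund and Eriksen (Warden); then Okonkwo and Fontaine (Liveryman); then Halvorsen and Marchetti (Freeman).
Among Mbeki, Kowalski, Lund and Eriksen, by admission number (higher first) (reversed rule for this group): Mbeki (958) before Kowalski (742) before Lund (674) before Eriksen (92).
Among Okonkwo and Fontaine, by admission number (lower first): Okonkwo (506) before Fontaine (852).
Among Halvorsen and Marchetti, by admission number (lower first): Halvorsen (470) before Marchetti (622).
Order: Mbeki, Kowalski, Lund, Eriksen, Okonkwo, Fontaine, Halvorsen, Marchetti.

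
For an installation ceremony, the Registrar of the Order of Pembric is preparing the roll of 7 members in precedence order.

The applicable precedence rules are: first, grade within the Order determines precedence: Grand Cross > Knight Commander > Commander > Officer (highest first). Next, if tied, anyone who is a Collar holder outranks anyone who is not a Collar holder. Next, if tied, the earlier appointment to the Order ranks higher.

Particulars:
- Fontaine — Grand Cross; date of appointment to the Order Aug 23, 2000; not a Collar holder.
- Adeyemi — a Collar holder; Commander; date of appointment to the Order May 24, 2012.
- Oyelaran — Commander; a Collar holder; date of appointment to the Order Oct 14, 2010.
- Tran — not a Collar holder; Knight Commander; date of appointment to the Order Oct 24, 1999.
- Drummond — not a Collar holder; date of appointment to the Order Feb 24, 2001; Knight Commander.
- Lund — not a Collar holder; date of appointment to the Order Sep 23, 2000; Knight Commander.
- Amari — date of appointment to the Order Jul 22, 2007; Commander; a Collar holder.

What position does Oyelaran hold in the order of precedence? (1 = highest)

6

By grade within the Order: Fontaine (Grand Cross); then Tran, Lund and Drummond (Knight Commander); then Amari, Oyelaran and Adeyemi (Commander).
Tran, Lund and Drummond are each not a Collar holder, so the next rule applies.
Among Tran, Lund and Drummond, by date of appointment to the Order (earlier first): Tran (Oct 24, 1999) before Lund (Sep 23, 2000) before Drummond (Feb 24, 2001).
Amari, Oyelaran and Adeyemi are each a Collar holder, so the next rule applies.
Among Amari, Oyelaran and Adeyemi, by date of appointment to the Order (earlier first): Amari (Jul 22, 2007) before Oyelaran (Oct 14, 2010) before Adeyemi (May 24, 2012).
Order: Fontaine, Tran, Lund, Drummond, Amari, Oyelaran, Adeyemi. So position 6.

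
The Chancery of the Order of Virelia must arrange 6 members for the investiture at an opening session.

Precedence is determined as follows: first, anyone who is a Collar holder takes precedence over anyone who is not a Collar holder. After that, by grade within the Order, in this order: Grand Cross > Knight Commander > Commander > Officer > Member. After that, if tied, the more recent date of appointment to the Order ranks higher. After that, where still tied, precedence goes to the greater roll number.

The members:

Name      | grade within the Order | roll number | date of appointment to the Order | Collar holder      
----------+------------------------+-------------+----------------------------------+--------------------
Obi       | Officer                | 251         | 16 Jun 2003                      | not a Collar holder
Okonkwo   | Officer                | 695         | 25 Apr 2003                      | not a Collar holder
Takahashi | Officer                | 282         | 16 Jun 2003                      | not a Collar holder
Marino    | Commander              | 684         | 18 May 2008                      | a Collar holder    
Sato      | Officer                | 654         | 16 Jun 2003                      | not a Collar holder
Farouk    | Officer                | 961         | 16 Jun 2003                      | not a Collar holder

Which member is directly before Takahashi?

Sato

By the first rule: Marino (a Collar holder); then Farouk, Sato, Takahashi, Obi and Okonkwo (each not a Collar holder).
Farouk, Sato, Takahashi, Obi and Okonkwo are each Officer, so the next rule applies.
Among Farouk, Sato, Takahashi, Obi and Okonkwo, by date of appointment to the Order (later first): Farouk, Sato, Takahashi and Obi (16 Jun 2003) before Okonkwo (25 Apr 2003).
Among Farouk, Sato, Takahashi and Obi, by roll number (higher first): Farouk (961) before Sato (654) before Takahashi (282) before Obi (251).
Order: Marino, Farouk, Sato, Takahashi, Obi, Okonkwo.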